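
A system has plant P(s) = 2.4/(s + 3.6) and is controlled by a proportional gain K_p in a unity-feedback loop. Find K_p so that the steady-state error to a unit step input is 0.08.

K_p = 17.2

For a type-0 loop with proportional control, e_ss = 1/(1 + K_p·P(0)).
P(0) = 0.6667. Require 1/(1 + K_p·0.6667) = 0.08, so 1 + 0.6667·K_p = 12.5.
K_p = (12.5 − 1)/0.6667 = 17.2.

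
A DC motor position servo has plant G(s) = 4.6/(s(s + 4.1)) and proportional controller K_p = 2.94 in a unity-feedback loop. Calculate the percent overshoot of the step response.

12.1%

From 1 + K_pG(s) = 0: s² + 4.1s + 13.52 = 0 ⇒ ω_n = 3.677, ζ = 0.5574.
%OS = 100·exp(−πζ/√(1−ζ²)) = 100·exp(−π·0.5574/√0.6893) = 12.1%.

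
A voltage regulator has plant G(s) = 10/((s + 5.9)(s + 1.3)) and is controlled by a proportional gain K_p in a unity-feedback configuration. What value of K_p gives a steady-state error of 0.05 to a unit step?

K_p = 14.6

For a type-0 loop with proportional control, e_ss = 1/(1 + K_p·G(0)).
G(0) = 1.304. Require 1/(1 + K_p·1.304) = 0.05, so 1 + 1.304·K_p = 20.
K_p = (20 − 1)/1.304 = 14.6.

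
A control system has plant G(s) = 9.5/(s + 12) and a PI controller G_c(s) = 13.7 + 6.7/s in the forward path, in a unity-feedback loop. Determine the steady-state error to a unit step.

0

The open loop G_c(s)G(s) has a pole at the origin (type 1), so the static position error constant is infinite and e_ss = 1/(1+∞) = 0.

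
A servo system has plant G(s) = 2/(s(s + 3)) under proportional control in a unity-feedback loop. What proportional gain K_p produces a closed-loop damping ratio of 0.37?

Closed-loop characteristic equation: s² + 3s + K_p·2 = 0.
So ω_n = √(2K_p) and 2ζω_n = 3, giving ζ = 3/(2√(2K_p)).
Setting ζ = 0.37: √(2K_p) = 3/(2·0.37) = 4.054, so K_p = 16.44/2 = 8.22.

K_p = 8.22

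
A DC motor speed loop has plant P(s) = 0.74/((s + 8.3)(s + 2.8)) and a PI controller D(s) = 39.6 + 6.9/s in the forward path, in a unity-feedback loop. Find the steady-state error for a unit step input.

0

The open loop D(s)P(s) has a pole at the origin (type 1), so the static position error constant is infinite and e_ss = 1/(1+∞) = 0.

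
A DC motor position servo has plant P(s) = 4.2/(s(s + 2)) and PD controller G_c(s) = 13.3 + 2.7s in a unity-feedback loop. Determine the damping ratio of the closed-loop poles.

Forward path: (13.3 + 2.7s)·4.2/(s(s+2)). The closed-loop characteristic equation is s² + (2 + 4.2·2.7)s + 4.2·13.3 = 0.
That is s² + 13.34s + 55.86 = 0, so ω_n = 7.474 rad/s and ζ = 13.34/(2·7.474) = 0.8924.

ζ = 0.892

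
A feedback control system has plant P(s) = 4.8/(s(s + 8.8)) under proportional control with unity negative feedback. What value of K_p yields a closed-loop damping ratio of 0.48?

K_p = 17.5

Closed-loop characteristic equation: s² + 8.8s + K_p·4.8 = 0.
So ω_n = √(4.8K_p) and 2ζω_n = 8.8, giving ζ = 8.8/(2√(4.8K_p)).
Setting ζ = 0.48: √(4.8K_p) = 8.8/(2·0.48) = 9.167, so K_p = 84.03/4.8 = 17.5.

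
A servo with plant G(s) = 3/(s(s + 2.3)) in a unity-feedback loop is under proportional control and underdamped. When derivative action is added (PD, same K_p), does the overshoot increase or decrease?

The derivative term adds K·K_d to the s-coefficient of the characteristic equation, raising 2ζω_n while ω_n is unchanged; ζ increases, so overshoot decreases.

decrease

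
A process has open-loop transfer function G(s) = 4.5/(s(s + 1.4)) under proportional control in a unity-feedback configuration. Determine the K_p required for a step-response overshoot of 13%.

K_p = 0.367

From %OS = 100·exp(−πζ/√(1−ζ²)) = 13%, ζ = −ln(0.13)/√(π²+ln²(0.13)) = 0.5446.
Characteristic equation s² + 1.4s + 4.5K_p = 0 gives ζ = 1.4/(2√(4.5K_p)).
Setting ζ = 0.5446: √(4.5K_p) = 1.4/(2·0.5446) = 1.285, so K_p = 1.652/4.5 = 0.367.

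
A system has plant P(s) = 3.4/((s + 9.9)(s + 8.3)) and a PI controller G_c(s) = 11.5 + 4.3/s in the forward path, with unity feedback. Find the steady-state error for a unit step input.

0

The open loop G_c(s)P(s) has a pole at the origin (type 1), so the static position error constant is infinite and e_ss = 1/(1+∞) = 0.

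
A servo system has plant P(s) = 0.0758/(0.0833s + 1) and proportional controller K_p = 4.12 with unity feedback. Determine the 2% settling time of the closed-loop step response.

T_s ≈ 0.254 s

Closed loop: T(s) = K_p·P/(1+K_p·P) = 0.3123/(0.0833s + 1 + 0.3123), with pole at s = −(1 + 0.3123)/0.0833 = −15.75.
τ = 1/15.75 = 0.06348 s, so 2% settling time ≈ 4τ = 0.254 s.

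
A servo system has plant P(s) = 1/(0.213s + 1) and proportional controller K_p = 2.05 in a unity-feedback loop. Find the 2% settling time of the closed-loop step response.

T_s ≈ 0.279 s

Closed loop: T(s) = K_p·P/(1+K_p·P) = 2.05/(0.213s + 1 + 2.05), with pole at s = −(1 + 2.05)/0.213 = −14.32.
τ = 1/14.32 = 0.06984 s, so 2% settling time ≈ 4τ = 0.279 s.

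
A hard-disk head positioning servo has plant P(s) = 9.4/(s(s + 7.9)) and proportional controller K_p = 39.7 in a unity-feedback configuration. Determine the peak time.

The closed-loop denominator s² + 7.9s + 373.2 gives ω_n = √373.2 = 19.32 and ζ = 7.9/(2ω_n) = 0.2045.
Damped frequency ω_d = ω_n√(1−ζ²) = 18.91 rad/s, so peak time T_p = π/ω_d = 0.166 s.

T_p = 0.166 s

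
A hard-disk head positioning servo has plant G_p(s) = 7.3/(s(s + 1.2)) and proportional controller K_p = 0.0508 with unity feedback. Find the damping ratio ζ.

With unity feedback the closed-loop characteristic equation is s² + 1.2s + 0.0508·7.3 = s² + 1.2s + 0.3708 = 0.
Matching s² + 2ζω_n s + ω_n²: ω_n = √0.3708 = 0.609 rad/s and 2ζω_n = 1.2, so ζ = 1.2/(2·0.609) = 0.985.

ζ = 0.985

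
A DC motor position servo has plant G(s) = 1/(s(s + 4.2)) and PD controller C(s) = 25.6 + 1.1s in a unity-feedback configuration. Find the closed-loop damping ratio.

Forward path: (25.6 + 1.1s)·1/(s(s+4.2)). The closed-loop characteristic equation is s² + (4.2 + 1·1.1)s + 1·25.6 = 0.
That is s² + 5.3s + 25.6 = 0, so ω_n = 5.06 rad/s and ζ = 5.3/(2·5.06) = 0.5238.

ζ = 0.524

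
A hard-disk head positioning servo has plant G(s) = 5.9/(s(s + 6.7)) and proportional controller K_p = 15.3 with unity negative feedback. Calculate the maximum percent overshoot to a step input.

The closed-loop denominator s² + 6.7s + 90.27 gives ω_n = √90.27 = 9.501 and ζ = 6.7/(2ω_n) = 0.3526.
%OS = 100·exp(−πζ/√(1−ζ²)) = 100·exp(−π·0.3526/√0.8757) = 30.6%.

30.6%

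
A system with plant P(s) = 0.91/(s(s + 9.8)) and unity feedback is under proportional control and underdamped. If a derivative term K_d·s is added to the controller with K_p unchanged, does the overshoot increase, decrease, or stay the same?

decrease

The derivative term adds K·K_d to the s-coefficient of the characteristic equation, raising 2ζω_n while ω_n is unchanged; ζ increases, so overshoot decreases.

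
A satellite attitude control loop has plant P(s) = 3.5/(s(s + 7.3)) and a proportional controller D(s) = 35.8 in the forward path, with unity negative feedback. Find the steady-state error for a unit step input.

0

The open loop D(s)P(s) has a pole at the origin (type 1), so the static position error constant is infinite and e_ss = 1/(1+∞) = 0.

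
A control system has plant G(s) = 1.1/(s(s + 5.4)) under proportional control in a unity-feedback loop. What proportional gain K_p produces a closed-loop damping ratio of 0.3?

Closed-loop characteristic equation: s² + 5.4s + K_p·1.1 = 0.
So ω_n = √(1.1K_p) and 2ζω_n = 5.4, giving ζ = 5.4/(2√(1.1K_p)).
Setting ζ = 0.3: √(1.1K_p) = 5.4/(2·0.3) = 9, so K_p = 81/1.1 = 73.6.

K_p = 73.6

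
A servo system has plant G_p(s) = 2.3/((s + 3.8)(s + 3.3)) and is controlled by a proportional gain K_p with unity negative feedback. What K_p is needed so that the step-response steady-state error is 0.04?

K_p = 131

The loop is type 0, so e_ss(step) = 1/(1 + K_pos) with K_pos = K_p·G_p(0).
G_p(0) = 0.1834. Require 1/(1 + K_p·0.1834) = 0.04, so 1 + 0.1834·K_p = 25.
K_p = (25 − 1)/0.1834 = 131.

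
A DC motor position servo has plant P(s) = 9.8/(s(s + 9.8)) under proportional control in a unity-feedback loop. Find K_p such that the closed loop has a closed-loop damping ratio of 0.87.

Closed-loop characteristic equation: s² + 9.8s + K_p·9.8 = 0.
So ω_n = √(9.8K_p) and 2ζω_n = 9.8, giving ζ = 9.8/(2√(9.8K_p)).
Setting ζ = 0.87: √(9.8K_p) = 9.8/(2·0.87) = 5.632, so K_p = 31.72/9.8 = 3.24.

K_p = 3.24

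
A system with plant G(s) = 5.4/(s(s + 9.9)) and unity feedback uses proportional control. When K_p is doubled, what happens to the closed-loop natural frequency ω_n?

ω_n = √(5.4·K_p), which grows with K_p.

increase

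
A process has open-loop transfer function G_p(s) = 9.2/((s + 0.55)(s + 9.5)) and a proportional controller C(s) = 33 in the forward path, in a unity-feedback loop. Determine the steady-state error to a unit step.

0.0169

The loop is type 0. Static position error constant K_pos = C(0)·G_p(0) = 33·1.761 = 58.11.
Steady-state error to a unit step: e_ss = 1/(1+K_pos) = 1/59.11 = 0.0169.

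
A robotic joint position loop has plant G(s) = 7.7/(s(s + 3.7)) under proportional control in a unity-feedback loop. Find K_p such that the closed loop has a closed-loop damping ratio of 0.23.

K_p = 8.4

Closed-loop characteristic equation: s² + 3.7s + K_p·7.7 = 0.
So ω_n = √(7.7K_p) and 2ζω_n = 3.7, giving ζ = 3.7/(2√(7.7K_p)).
Setting ζ = 0.23: √(7.7K_p) = 3.7/(2·0.23) = 8.043, so K_p = 64.7/7.7 = 8.4.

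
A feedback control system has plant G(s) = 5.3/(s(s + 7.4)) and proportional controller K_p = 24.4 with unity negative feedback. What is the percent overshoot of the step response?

33.9%

From 1 + K_pG(s) = 0: s² + 7.4s + 129.3 = 0 ⇒ ω_n = 11.37, ζ = 0.3254.
%OS = 100·exp(−πζ/√(1−ζ²)) = 100·exp(−π·0.3254/√0.8941) = 33.9%.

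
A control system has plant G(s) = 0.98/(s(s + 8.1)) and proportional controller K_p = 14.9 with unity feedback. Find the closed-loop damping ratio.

1 + K_p·G(s) = 0 gives s² + 8.1s + 14.6 = 0.
Matching s² + 2ζω_n s + ω_n²: ω_n = √14.6 = 3.821 rad/s and 2ζω_n = 8.1, so ζ = 8.1/(2·3.821) = 1.06.

ζ = 1.06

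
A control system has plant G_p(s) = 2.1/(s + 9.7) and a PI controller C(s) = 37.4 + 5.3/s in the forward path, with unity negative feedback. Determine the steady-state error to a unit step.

The open loop C(s)G_p(s) has a pole at the origin (type 1), so the static position error constant is infinite and e_ss = 1/(1+∞) = 0.

0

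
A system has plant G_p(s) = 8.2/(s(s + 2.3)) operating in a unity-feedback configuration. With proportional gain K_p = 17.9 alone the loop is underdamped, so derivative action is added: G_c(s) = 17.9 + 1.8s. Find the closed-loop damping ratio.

Forward path: (17.9 + 1.8s)·8.2/(s(s+2.3)). The closed-loop characteristic equation is s² + (2.3 + 8.2·1.8)s + 8.2·17.9 = 0.
That is s² + 17.06s + 146.8 = 0, so ω_n = 12.12 rad/s and ζ = 17.06/(2·12.12) = 0.7041.

ζ = 0.704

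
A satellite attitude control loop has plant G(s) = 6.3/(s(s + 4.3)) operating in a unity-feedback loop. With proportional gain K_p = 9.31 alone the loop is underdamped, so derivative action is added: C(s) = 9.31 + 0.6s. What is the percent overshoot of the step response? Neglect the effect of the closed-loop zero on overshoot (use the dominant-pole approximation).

14.2%

Forward path: (9.31 + 0.6s)·6.3/(s(s+4.3)). The closed-loop characteristic equation is s² + (4.3 + 6.3·0.6)s + 6.3·9.31 = 0.
That is s² + 8.08s + 58.65 = 0, so ω_n = 7.659 rad/s and ζ = 8.08/(2·7.659) = 0.5275.
%OS = 100·exp(−πζ/√(1−ζ²)) = 14.2%.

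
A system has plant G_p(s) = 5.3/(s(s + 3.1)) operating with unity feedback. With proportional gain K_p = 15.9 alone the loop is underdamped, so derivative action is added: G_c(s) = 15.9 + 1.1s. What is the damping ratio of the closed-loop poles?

ζ = 0.486

Forward path: (15.9 + 1.1s)·5.3/(s(s+3.1)). The closed-loop characteristic equation is s² + (3.1 + 5.3·1.1)s + 5.3·15.9 = 0.
That is s² + 8.93s + 84.27 = 0, so ω_n = 9.18 rad/s and ζ = 8.93/(2·9.18) = 0.4864.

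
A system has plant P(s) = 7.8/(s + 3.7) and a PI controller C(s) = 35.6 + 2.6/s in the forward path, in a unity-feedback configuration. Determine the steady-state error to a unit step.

0

The open loop C(s)P(s) has a pole at the origin (type 1), so the static position error constant is infinite and e_ss = 1/(1+∞) = 0.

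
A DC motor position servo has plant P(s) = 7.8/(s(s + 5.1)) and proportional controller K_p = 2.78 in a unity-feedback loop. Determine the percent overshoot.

From 1 + K_pP(s) = 0: s² + 5.1s + 21.68 = 0 ⇒ ω_n = 4.657, ζ = 0.5476.
%OS = 100·exp(−πζ/√(1−ζ²)) = 100·exp(−π·0.5476/√0.7001) = 12.8%.

12.8%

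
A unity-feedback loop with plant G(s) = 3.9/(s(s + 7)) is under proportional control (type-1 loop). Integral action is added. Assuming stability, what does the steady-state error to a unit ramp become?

0

The integrator raises the loop to type 2, so K_v → ∞ and e_ss to a ramp is zero.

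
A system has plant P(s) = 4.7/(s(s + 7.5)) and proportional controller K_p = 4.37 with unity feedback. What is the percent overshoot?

0.976%

From 1 + K_pP(s) = 0: s² + 7.5s + 20.54 = 0 ⇒ ω_n = 4.532, ζ = 0.8274.
%OS = 100·exp(−πζ/√(1−ζ²)) = 100·exp(−π·0.8274/√0.3153) = 0.976%.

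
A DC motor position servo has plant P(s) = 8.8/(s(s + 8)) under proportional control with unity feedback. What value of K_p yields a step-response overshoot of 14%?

K_p = 6.46

From %OS = 100·exp(−πζ/√(1−ζ²)) = 14%, ζ = −ln(0.14)/√(π²+ln²(0.14)) = 0.5305.
Characteristic equation s² + 8s + 8.8K_p = 0 gives ζ = 8/(2√(8.8K_p)).
Setting ζ = 0.5305: √(8.8K_p) = 8/(2·0.5305) = 7.54, so K_p = 56.85/8.8 = 6.46.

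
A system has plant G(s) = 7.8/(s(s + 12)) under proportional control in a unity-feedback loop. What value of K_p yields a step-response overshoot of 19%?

From %OS = 100·exp(−πζ/√(1−ζ²)) = 19%, ζ = −ln(0.19)/√(π²+ln²(0.19)) = 0.4673.
Characteristic equation s² + 12s + 7.8K_p = 0 gives ζ = 12/(2√(7.8K_p)).
Setting ζ = 0.4673: √(7.8K_p) = 12/(2·0.4673) = 12.84, so K_p = 164.8/7.8 = 21.1.

K_p = 21.1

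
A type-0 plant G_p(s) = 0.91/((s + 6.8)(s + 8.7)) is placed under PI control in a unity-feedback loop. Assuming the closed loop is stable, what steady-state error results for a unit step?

The PI controller's integrator makes the forward path type 1, so e_ss to a step is zero.

0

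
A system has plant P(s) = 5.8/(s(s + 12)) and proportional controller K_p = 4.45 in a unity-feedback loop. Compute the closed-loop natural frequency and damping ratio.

ω_n = 5.08 rad/s, ζ = 1.18

1 + K_p·P(s) = 0 gives s² + 12s + 25.81 = 0.
Matching s² + 2ζω_n s + ω_n²: ω_n = √25.81 = 5.08 rad/s and 2ζω_n = 12, so ζ = 12/(2·5.08) = 1.18.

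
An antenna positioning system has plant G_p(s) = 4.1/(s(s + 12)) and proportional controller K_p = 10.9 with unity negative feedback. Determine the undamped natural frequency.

1 + K_p·G_p(s) = 0 gives s² + 12s + 44.69 = 0.
So ω_n² = 44.69 ⇒ ω_n = 6.685 rad/s, and ζ = 12/(2ω_n) = 0.898.

ω_n = 6.69 rad/s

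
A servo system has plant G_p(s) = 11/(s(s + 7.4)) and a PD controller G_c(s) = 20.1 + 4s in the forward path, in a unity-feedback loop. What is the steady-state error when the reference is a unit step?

The open loop G_c(s)G_p(s) has a pole at the origin (type 1), so the static position error constant is infinite and e_ss = 1/(1+∞) = 0.

0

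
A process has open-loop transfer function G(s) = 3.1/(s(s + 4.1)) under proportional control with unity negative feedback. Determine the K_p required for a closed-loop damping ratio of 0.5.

Closed-loop characteristic equation: s² + 4.1s + K_p·3.1 = 0.
So ω_n = √(3.1K_p) and 2ζω_n = 4.1, giving ζ = 4.1/(2√(3.1K_p)).
Setting ζ = 0.5: √(3.1K_p) = 4.1/(2·0.5) = 4.1, so K_p = 16.81/3.1 = 5.42.

K_p = 5.42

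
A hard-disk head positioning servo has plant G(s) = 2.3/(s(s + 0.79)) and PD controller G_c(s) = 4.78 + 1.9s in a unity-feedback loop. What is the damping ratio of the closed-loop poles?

Forward path: (4.78 + 1.9s)·2.3/(s(s+0.79)). The closed-loop characteristic equation is s² + (0.79 + 2.3·1.9)s + 2.3·4.78 = 0.
That is s² + 5.16s + 10.99 = 0, so ω_n = 3.316 rad/s and ζ = 5.16/(2·3.316) = 0.7781.

ζ = 0.778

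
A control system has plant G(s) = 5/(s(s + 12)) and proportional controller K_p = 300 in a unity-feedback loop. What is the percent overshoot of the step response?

Closed-loop characteristic equation: s² + 12s + 1500 = 0, so ω_n = 38.73 rad/s and ζ = 12/(2·38.73) = 0.1549.
%OS = 100·exp(−πζ/√(1−ζ²)) = 100·exp(−π·0.1549/√0.976) = 61.1%.

61.1%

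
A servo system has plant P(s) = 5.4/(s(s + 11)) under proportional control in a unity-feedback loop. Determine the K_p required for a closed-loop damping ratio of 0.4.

Closed-loop characteristic equation: s² + 11s + K_p·5.4 = 0.
So ω_n = √(5.4K_p) and 2ζω_n = 11, giving ζ = 11/(2√(5.4K_p)).
Setting ζ = 0.4: √(5.4K_p) = 11/(2·0.4) = 13.75, so K_p = 189.1/5.4 = 35.

K_p = 35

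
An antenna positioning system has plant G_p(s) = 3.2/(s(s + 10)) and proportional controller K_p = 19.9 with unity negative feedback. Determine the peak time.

T_p = 0.505 s

From 1 + K_pG_p(s) = 0: s² + 10s + 63.68 = 0 ⇒ ω_n = 7.98, ζ = 0.6266.
Damped frequency ω_d = ω_n√(1−ζ²) = 6.219 rad/s, so peak time T_p = π/ω_d = 0.505 s.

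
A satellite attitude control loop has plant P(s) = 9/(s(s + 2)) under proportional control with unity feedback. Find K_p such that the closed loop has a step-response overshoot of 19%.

From %OS = 100·exp(−πζ/√(1−ζ²)) = 19%, ζ = −ln(0.19)/√(π²+ln²(0.19)) = 0.4673.
Characteristic equation s² + 2s + 9K_p = 0 gives ζ = 2/(2√(9K_p)).
Setting ζ = 0.4673: √(9K_p) = 2/(2·0.4673) = 2.14, so K_p = 4.579/9 = 0.509.

K_p = 0.509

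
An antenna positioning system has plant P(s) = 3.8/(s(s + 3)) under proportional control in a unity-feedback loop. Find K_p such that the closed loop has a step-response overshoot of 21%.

From %OS = 100·exp(−πζ/√(1−ζ²)) = 21%, ζ = −ln(0.21)/√(π²+ln²(0.21)) = 0.4449.
Characteristic equation s² + 3s + 3.8K_p = 0 gives ζ = 3/(2√(3.8K_p)).
Setting ζ = 0.4449: √(3.8K_p) = 3/(2·0.4449) = 3.372, so K_p = 11.37/3.8 = 2.99.

K_p = 2.99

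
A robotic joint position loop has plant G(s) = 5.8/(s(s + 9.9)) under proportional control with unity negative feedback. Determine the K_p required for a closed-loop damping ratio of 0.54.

Closed-loop characteristic equation: s² + 9.9s + K_p·5.8 = 0.
So ω_n = √(5.8K_p) and 2ζω_n = 9.9, giving ζ = 9.9/(2√(5.8K_p)).
Setting ζ = 0.54: √(5.8K_p) = 9.9/(2·0.54) = 9.167, so K_p = 84.03/5.8 = 14.5.

K_p = 14.5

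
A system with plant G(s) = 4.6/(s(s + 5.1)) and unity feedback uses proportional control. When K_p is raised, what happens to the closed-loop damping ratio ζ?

ζ = 5.1/(2√(4.6K_p)); increasing K_p raises the denominator, so ζ falls.

decrease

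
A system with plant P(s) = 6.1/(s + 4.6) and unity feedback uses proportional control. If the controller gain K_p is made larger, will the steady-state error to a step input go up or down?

decrease

The position error constant K_pos = K_p·P(0) grows with K_p, and e_ss = 1/(1+K_pos) falls.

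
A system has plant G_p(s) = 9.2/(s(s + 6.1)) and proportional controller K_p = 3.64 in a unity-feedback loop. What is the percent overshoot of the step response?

From 1 + K_pG_p(s) = 0: s² + 6.1s + 33.49 = 0 ⇒ ω_n = 5.787, ζ = 0.5271.
%OS = 100·exp(−πζ/√(1−ζ²)) = 100·exp(−π·0.5271/√0.7222) = 14.3%.

14.3%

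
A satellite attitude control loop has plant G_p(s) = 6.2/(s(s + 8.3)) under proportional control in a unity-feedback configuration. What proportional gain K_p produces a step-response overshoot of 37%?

K_p = 30.5

From %OS = 100·exp(−πζ/√(1−ζ²)) = 37%, ζ = −ln(0.37)/√(π²+ln²(0.37)) = 0.3017.
Characteristic equation s² + 8.3s + 6.2K_p = 0 gives ζ = 8.3/(2√(6.2K_p)).
Setting ζ = 0.3017: √(6.2K_p) = 8.3/(2·0.3017) = 13.75, so K_p = 189.2/6.2 = 30.5.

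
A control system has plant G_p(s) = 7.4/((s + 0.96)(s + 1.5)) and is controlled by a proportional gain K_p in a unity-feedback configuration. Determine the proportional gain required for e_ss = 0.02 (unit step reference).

K_p = 9.54

For a type-0 loop with proportional control, e_ss = 1/(1 + K_p·G_p(0)).
G_p(0) = 5.139. Require 1/(1 + K_p·5.139) = 0.02, so 1 + 5.139·K_p = 50.
K_p = (50 − 1)/5.139 = 9.54.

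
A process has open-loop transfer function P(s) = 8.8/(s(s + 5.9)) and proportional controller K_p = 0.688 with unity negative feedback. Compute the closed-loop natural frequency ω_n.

1 + K_p·P(s) = 0 gives s² + 5.9s + 6.054 = 0.
Matching s² + 2ζω_n s + ω_n²: ω_n = √6.054 = 2.461 rad/s and 2ζω_n = 5.9, so ζ = 5.9/(2·2.461) = 1.2.

ω_n = 2.46 rad/s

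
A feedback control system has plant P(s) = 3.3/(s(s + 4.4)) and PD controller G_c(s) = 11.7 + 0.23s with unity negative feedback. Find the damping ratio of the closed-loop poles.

ζ = 0.415

Forward path: (11.7 + 0.23s)·3.3/(s(s+4.4)). The closed-loop characteristic equation is s² + (4.4 + 3.3·0.23)s + 3.3·11.7 = 0.
That is s² + 5.159s + 38.61 = 0, so ω_n = 6.214 rad/s and ζ = 5.159/(2·6.214) = 0.4151.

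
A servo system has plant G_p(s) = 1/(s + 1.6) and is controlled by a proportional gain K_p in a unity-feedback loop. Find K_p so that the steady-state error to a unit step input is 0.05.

Steady-state error for a unit step on this type-0 loop is 1/(1 + K_p·G_p(0)).
G_p(0) = 0.625. Require 1/(1 + K_p·0.625) = 0.05, so 1 + 0.625·K_p = 20.
K_p = (20 − 1)/0.625 = 30.4.

K_p = 30.4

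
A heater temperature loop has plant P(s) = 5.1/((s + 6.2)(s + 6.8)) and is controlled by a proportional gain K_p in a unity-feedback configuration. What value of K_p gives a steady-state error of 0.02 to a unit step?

For a type-0 loop with proportional control, e_ss = 1/(1 + K_p·P(0)).
P(0) = 0.121. Require 1/(1 + K_p·0.121) = 0.02, so 1 + 0.121·K_p = 50.
K_p = (50 − 1)/0.121 = 405.

K_p = 405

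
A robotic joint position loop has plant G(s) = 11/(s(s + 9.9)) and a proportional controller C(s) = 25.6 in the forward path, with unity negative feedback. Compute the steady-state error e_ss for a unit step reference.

The open loop C(s)G(s) has a pole at the origin (type 1), so the static position error constant is infinite and e_ss = 1/(1+∞) = 0.

0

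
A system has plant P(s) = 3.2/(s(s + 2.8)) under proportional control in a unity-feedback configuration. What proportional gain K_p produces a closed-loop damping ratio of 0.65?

Closed-loop characteristic equation: s² + 2.8s + K_p·3.2 = 0.
So ω_n = √(3.2K_p) and 2ζω_n = 2.8, giving ζ = 2.8/(2√(3.2K_p)).
Setting ζ = 0.65: √(3.2K_p) = 2.8/(2·0.65) = 2.154, so K_p = 4.639/3.2 = 1.45.

K_p = 1.45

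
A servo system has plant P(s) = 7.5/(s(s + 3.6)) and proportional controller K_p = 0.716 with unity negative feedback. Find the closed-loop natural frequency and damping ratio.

With unity feedback the closed-loop characteristic equation is s² + 3.6s + 0.716·7.5 = s² + 3.6s + 5.37 = 0.
So ω_n² = 5.37 ⇒ ω_n = 2.317 rad/s, and ζ = 3.6/(2ω_n) = 0.777.

ω_n = 2.32 rad/s, ζ = 0.777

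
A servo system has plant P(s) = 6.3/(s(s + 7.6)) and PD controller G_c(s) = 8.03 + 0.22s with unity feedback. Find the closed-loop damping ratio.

Forward path: (8.03 + 0.22s)·6.3/(s(s+7.6)). The closed-loop characteristic equation is s² + (7.6 + 6.3·0.22)s + 6.3·8.03 = 0.
That is s² + 8.986s + 50.59 = 0, so ω_n = 7.113 rad/s and ζ = 8.986/(2·7.113) = 0.6317.

ζ = 0.632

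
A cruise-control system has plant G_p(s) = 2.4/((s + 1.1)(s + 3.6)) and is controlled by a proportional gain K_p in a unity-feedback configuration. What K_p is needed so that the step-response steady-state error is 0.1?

K_p = 14.9

The loop is type 0, so e_ss(step) = 1/(1 + K_pos) with K_pos = K_p·G_p(0).
G_p(0) = 0.6061. Require 1/(1 + K_p·0.6061) = 0.1, so 1 + 0.6061·K_p = 10.
K_p = (10 − 1)/0.6061 = 14.9.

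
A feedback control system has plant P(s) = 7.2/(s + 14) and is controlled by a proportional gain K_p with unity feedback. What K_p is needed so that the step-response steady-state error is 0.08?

K_p = 22.4

For a type-0 loop with proportional control, e_ss = 1/(1 + K_p·P(0)).
P(0) = 0.5143. Require 1/(1 + K_p·0.5143) = 0.08, so 1 + 0.5143·K_p = 12.5.
K_p = (12.5 − 1)/0.5143 = 22.4.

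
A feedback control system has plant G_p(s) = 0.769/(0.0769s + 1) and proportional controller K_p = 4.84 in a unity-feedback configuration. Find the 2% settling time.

T_s ≈ 0.0651 s

Closed loop: T(s) = K_p·G_p/(1+K_p·G_p) = 3.722/(0.0769s + 1 + 3.722), with pole at s = −(1 + 3.722)/0.0769 = −61.4.
τ = 1/61.4 = 0.01629 s, so 2% settling time ≈ 4τ = 0.0651 s.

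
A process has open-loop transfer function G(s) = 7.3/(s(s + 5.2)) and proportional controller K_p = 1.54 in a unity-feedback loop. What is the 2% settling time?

T_s ≈ 1.54 s

From 1 + K_pG(s) = 0: s² + 5.2s + 11.24 = 0 ⇒ ω_n = 3.353, ζ = 0.7754.
2% settling time T_s ≈ 4/(ζω_n) = 4/2.6 = 1.54 s.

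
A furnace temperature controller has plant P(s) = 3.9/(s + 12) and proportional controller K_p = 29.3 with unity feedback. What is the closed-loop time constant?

τ = 0.00792 s

Closed-loop transfer function: T(s) = K_p·P(s)/(1 + K_p·P(s)) = 114.3/(s + 12 + 114.3) = 114.3/(s + 126.3).
Time constant τ = 1/126.3 = 0.00792 s.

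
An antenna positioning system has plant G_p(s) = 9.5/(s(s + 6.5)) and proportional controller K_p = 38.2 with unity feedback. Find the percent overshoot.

58%

Closed-loop characteristic equation: s² + 6.5s + 362.9 = 0, so ω_n = 19.05 rad/s and ζ = 6.5/(2·19.05) = 0.1706.
%OS = 100·exp(−πζ/√(1−ζ²)) = 100·exp(−π·0.1706/√0.9709) = 58%.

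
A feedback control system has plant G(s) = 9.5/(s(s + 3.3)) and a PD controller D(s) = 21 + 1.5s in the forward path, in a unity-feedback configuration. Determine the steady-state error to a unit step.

0

The open loop D(s)G(s) has a pole at the origin (type 1), so the static position error constant is infinite and e_ss = 1/(1+∞) = 0.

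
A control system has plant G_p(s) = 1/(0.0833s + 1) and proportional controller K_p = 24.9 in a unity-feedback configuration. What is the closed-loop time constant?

τ = 0.00322 s

Closed loop: T(s) = K_p·G_p/(1+K_p·G_p) = 24.9/(0.0833s + 1 + 24.9), with pole at s = −(1 + 24.9)/0.0833 = −310.9.
Closed-loop time constant τ = 1/310.9 = 0.00322 s.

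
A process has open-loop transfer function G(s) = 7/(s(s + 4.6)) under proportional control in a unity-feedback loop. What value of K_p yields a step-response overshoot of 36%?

From %OS = 100·exp(−πζ/√(1−ζ²)) = 36%, ζ = −ln(0.36)/√(π²+ln²(0.36)) = 0.3093.
Characteristic equation s² + 4.6s + 7K_p = 0 gives ζ = 4.6/(2√(7K_p)).
Setting ζ = 0.3093: √(7K_p) = 4.6/(2·0.3093) = 7.437, so K_p = 55.31/7 = 7.9.

K_p = 7.9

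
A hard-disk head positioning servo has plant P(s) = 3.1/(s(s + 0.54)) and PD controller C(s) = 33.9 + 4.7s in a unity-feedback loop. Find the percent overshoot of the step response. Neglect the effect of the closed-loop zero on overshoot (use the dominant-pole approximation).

3.25%

Forward path: (33.9 + 4.7s)·3.1/(s(s+0.54)). The closed-loop characteristic equation is s² + (0.54 + 3.1·4.7)s + 3.1·33.9 = 0.
That is s² + 15.11s + 105.1 = 0, so ω_n = 10.25 rad/s and ζ = 15.11/(2·10.25) = 0.737.
%OS = 100·exp(−πζ/√(1−ζ²)) = 3.25%.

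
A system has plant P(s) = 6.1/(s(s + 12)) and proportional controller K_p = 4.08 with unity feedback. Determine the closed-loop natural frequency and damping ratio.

The closed-loop denominator is s(s+12) + 4.08·6.1 = s² + 12s + 24.89.
So ω_n² = 24.89 ⇒ ω_n = 4.989 rad/s, and ζ = 12/(2ω_n) = 1.2.

ω_n = 4.99 rad/s, ζ = 1.2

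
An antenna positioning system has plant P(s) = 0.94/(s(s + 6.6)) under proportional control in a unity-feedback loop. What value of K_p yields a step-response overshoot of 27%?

K_p = 78.3

From %OS = 100·exp(−πζ/√(1−ζ²)) = 27%, ζ = −ln(0.27)/√(π²+ln²(0.27)) = 0.3847.
Characteristic equation s² + 6.6s + 0.94K_p = 0 gives ζ = 6.6/(2√(0.94K_p)).
Setting ζ = 0.3847: √(0.94K_p) = 6.6/(2·0.3847) = 8.578, so K_p = 73.58/0.94 = 78.3.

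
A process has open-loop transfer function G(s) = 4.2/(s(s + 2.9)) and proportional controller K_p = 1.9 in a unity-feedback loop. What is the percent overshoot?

15.3%

The closed-loop denominator s² + 2.9s + 7.98 gives ω_n = √7.98 = 2.825 and ζ = 2.9/(2ω_n) = 0.5133.
%OS = 100·exp(−πζ/√(1−ζ²)) = 100·exp(−π·0.5133/√0.7365) = 15.3%.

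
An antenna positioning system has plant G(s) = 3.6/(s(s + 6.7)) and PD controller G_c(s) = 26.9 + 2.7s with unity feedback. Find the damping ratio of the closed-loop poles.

ζ = 0.834

Forward path: (26.9 + 2.7s)·3.6/(s(s+6.7)). The closed-loop characteristic equation is s² + (6.7 + 3.6·2.7)s + 3.6·26.9 = 0.
That is s² + 16.42s + 96.84 = 0, so ω_n = 9.841 rad/s and ζ = 16.42/(2·9.841) = 0.8343.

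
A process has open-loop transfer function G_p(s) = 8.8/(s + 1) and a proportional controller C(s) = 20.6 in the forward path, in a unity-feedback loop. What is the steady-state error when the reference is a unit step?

0.00549

The loop is type 0. Static position error constant K_pos = C(0)·G_p(0) = 20.6·8.8 = 181.3.
Steady-state error to a unit step: e_ss = 1/(1+K_pos) = 1/182.3 = 0.00549.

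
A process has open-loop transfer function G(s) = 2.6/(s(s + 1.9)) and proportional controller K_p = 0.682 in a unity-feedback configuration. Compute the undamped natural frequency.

ω_n = 1.33 rad/s

1 + K_p·G(s) = 0 gives s² + 1.9s + 1.773 = 0.
Matching s² + 2ζω_n s + ω_n²: ω_n = √1.773 = 1.332 rad/s and 2ζω_n = 1.9, so ζ = 1.9/(2·1.332) = 0.713.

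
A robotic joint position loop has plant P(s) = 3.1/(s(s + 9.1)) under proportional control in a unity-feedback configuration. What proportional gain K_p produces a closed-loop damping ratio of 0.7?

Closed-loop characteristic equation: s² + 9.1s + K_p·3.1 = 0.
So ω_n = √(3.1K_p) and 2ζω_n = 9.1, giving ζ = 9.1/(2√(3.1K_p)).
Setting ζ = 0.7: √(3.1K_p) = 9.1/(2·0.7) = 6.5, so K_p = 42.25/3.1 = 13.6.

K_p = 13.6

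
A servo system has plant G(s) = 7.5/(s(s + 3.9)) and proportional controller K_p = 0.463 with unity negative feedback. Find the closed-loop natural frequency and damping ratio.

ω_n = 1.86 rad/s, ζ = 1.05

With unity feedback the closed-loop characteristic equation is s² + 3.9s + 0.463·7.5 = s² + 3.9s + 3.473 = 0.
So ω_n² = 3.473 ⇒ ω_n = 1.863 rad/s, and ζ = 3.9/(2ω_n) = 1.05.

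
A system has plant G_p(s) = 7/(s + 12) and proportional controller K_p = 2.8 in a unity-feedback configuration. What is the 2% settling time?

Closed-loop transfer function: T(s) = K_p·G_p(s)/(1 + K_p·G_p(s)) = 19.6/(s + 12 + 19.6) = 19.6/(s + 31.6).
Time constant τ = 1/31.6 = 0.03165 s, so the 2% settling time is about 4τ = 0.127 s.

T_s ≈ 0.127 s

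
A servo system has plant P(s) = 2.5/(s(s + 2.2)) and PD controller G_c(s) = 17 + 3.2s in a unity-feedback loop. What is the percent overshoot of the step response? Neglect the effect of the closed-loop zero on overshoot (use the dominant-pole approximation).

1.93%

Forward path: (17 + 3.2s)·2.5/(s(s+2.2)). The closed-loop characteristic equation is s² + (2.2 + 2.5·3.2)s + 2.5·17 = 0.
That is s² + 10.2s + 42.5 = 0, so ω_n = 6.519 rad/s and ζ = 10.2/(2·6.519) = 0.7823.
%OS = 100·exp(−πζ/√(1−ζ²)) = 1.93%.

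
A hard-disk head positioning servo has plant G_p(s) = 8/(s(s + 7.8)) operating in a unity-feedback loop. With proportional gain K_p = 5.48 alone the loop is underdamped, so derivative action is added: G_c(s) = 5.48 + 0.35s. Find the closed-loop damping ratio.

Forward path: (5.48 + 0.35s)·8/(s(s+7.8)). The closed-loop characteristic equation is s² + (7.8 + 8·0.35)s + 8·5.48 = 0.
That is s² + 10.6s + 43.84 = 0, so ω_n = 6.621 rad/s and ζ = 10.6/(2·6.621) = 0.8005.

ζ = 0.8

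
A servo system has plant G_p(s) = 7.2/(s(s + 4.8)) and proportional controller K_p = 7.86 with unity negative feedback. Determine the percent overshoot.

34.7%

From 1 + K_pG_p(s) = 0: s² + 4.8s + 56.59 = 0 ⇒ ω_n = 7.523, ζ = 0.319.
%OS = 100·exp(−πζ/√(1−ζ²)) = 100·exp(−π·0.319/√0.8982) = 34.7%.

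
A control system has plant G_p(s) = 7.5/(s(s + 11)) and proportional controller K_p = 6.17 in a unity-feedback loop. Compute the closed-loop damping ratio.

With unity feedback the closed-loop characteristic equation is s² + 11s + 6.17·7.5 = s² + 11s + 46.27 = 0.
Matching s² + 2ζω_n s + ω_n²: ω_n = √46.27 = 6.803 rad/s and 2ζω_n = 11, so ζ = 11/(2·6.803) = 0.809.

ζ = 0.809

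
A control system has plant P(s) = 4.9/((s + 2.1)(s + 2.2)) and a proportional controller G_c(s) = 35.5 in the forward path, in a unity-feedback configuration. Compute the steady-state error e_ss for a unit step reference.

The loop is type 0. Static position error constant K_pos = G_c(0)·P(0) = 35.5·1.061 = 37.65.
Steady-state error to a unit step: e_ss = 1/(1+K_pos) = 1/38.65 = 0.0259.

0.0259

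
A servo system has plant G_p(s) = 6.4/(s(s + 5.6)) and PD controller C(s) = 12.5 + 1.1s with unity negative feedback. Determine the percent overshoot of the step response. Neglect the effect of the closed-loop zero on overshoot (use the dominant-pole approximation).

Forward path: (12.5 + 1.1s)·6.4/(s(s+5.6)). The closed-loop characteristic equation is s² + (5.6 + 6.4·1.1)s + 6.4·12.5 = 0.
That is s² + 12.64s + 80 = 0, so ω_n = 8.944 rad/s and ζ = 12.64/(2·8.944) = 0.7066.
%OS = 100·exp(−πζ/√(1−ζ²)) = 4.34%.

4.34%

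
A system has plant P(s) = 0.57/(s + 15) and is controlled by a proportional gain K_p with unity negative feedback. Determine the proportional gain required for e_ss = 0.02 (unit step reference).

K_p = 1290

Steady-state error for a unit step on this type-0 loop is 1/(1 + K_p·P(0)).
P(0) = 0.038. Require 1/(1 + K_p·0.038) = 0.02, so 1 + 0.038·K_p = 50.
K_p = (50 − 1)/0.038 = 1290.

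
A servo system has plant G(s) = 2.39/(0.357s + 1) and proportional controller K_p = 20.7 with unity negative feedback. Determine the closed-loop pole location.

s = -141.4

Closed loop: T(s) = K_p·G/(1+K_p·G) = 49.47/(0.357s + 1 + 49.47), with pole at s = −(1 + 49.47)/0.357 = −141.4.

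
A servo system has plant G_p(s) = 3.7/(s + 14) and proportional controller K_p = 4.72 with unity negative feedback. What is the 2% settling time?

T_s ≈ 0.127 s

Closed-loop transfer function: T(s) = K_p·G_p(s)/(1 + K_p·G_p(s)) = 17.46/(s + 14 + 17.46) = 17.46/(s + 31.46).
Time constant τ = 1/31.46 = 0.03178 s, so the 2% settling time is about 4τ = 0.127 s.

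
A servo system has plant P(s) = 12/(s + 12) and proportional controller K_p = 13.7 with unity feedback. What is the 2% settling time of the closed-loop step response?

T_s ≈ 0.0227 s

Closed-loop transfer function: T(s) = K_p·P(s)/(1 + K_p·P(s)) = 164.4/(s + 12 + 164.4) = 164.4/(s + 176.4).
Time constant τ = 1/176.4 = 0.005669 s, so the 2% settling time is about 4τ = 0.0227 s.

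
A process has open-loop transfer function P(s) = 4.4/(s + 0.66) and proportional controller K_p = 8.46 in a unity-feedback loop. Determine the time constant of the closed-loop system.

Closed-loop transfer function: T(s) = K_p·P(s)/(1 + K_p·P(s)) = 37.22/(s + 0.66 + 37.22) = 37.22/(s + 37.88).
Time constant τ = 1/37.88 = 0.0264 s.

τ = 0.0264 s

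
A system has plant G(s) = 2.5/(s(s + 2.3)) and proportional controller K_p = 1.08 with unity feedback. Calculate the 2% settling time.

T_s ≈ 3.48 s

Closed-loop characteristic equation: s² + 2.3s + 2.7 = 0, so ω_n = 1.643 rad/s and ζ = 2.3/(2·1.643) = 0.6999.
2% settling time T_s ≈ 4/(ζω_n) = 4/1.15 = 3.48 s.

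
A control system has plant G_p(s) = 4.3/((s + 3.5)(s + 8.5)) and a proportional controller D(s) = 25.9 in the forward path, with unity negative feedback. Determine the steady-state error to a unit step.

The loop is type 0. Static position error constant K_pos = D(0)·G_p(0) = 25.9·0.1445 = 3.744.
Steady-state error to a unit step: e_ss = 1/(1+K_pos) = 1/4.744 = 0.211.

0.211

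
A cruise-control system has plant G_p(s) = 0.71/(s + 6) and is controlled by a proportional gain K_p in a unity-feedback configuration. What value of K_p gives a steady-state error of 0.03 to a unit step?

K_p = 273

The loop is type 0, so e_ss(step) = 1/(1 + K_pos) with K_pos = K_p·G_p(0).
G_p(0) = 0.1183. Require 1/(1 + K_p·0.1183) = 0.03, so 1 + 0.1183·K_p = 33.33.
K_p = (33.33 − 1)/0.1183 = 273.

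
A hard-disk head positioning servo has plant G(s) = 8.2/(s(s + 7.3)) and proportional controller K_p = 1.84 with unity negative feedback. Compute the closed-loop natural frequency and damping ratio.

With unity feedback the closed-loop characteristic equation is s² + 7.3s + 1.84·8.2 = s² + 7.3s + 15.09 = 0.
So ω_n² = 15.09 ⇒ ω_n = 3.884 rad/s, and ζ = 7.3/(2ω_n) = 0.94.

ω_n = 3.88 rad/s, ζ = 0.94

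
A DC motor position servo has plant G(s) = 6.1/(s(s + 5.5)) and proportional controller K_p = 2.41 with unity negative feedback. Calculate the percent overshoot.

The closed-loop denominator s² + 5.5s + 14.7 gives ω_n = √14.7 = 3.834 and ζ = 5.5/(2ω_n) = 0.7172.
%OS = 100·exp(−πζ/√(1−ζ²)) = 100·exp(−π·0.7172/√0.4856) = 3.94%.

3.94%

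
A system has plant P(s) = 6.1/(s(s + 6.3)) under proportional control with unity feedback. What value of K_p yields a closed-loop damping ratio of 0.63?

K_p = 4.1

Closed-loop characteristic equation: s² + 6.3s + K_p·6.1 = 0.
So ω_n = √(6.1K_p) and 2ζω_n = 6.3, giving ζ = 6.3/(2√(6.1K_p)).
Setting ζ = 0.63: √(6.1K_p) = 6.3/(2·0.63) = 5, so K_p = 25/6.1 = 4.1.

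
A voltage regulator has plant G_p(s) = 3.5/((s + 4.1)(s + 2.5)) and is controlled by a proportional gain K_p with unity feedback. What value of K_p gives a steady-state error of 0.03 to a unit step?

K_p = 94.7

The loop is type 0, so e_ss(step) = 1/(1 + K_pos) with K_pos = K_p·G_p(0).
G_p(0) = 0.3415. Require 1/(1 + K_p·0.3415) = 0.03, so 1 + 0.3415·K_p = 33.33.
K_p = (33.33 − 1)/0.3415 = 94.7.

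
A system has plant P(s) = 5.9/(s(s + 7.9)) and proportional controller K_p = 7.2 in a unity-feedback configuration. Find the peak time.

From 1 + K_pP(s) = 0: s² + 7.9s + 42.48 = 0 ⇒ ω_n = 6.518, ζ = 0.606.
Damped frequency ω_d = ω_n√(1−ζ²) = 5.184 rad/s, so peak time T_p = π/ω_d = 0.606 s.

T_p = 0.606 s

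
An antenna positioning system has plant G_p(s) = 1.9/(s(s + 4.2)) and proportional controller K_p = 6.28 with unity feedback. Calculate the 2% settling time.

T_s ≈ 1.9 s

The closed-loop denominator s² + 4.2s + 11.93 gives ω_n = √11.93 = 3.454 and ζ = 4.2/(2ω_n) = 0.6079.
2% settling time T_s ≈ 4/(ζω_n) = 4/2.1 = 1.9 s.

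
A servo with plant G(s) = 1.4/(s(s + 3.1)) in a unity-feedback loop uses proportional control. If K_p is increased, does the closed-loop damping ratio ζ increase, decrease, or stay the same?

decrease

ζ = 3.1/(2√(1.4K_p)); increasing K_p raises the denominator, so ζ falls.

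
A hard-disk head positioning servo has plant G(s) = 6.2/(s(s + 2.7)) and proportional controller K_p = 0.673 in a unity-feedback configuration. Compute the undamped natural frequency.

With unity feedback the closed-loop characteristic equation is s² + 2.7s + 0.673·6.2 = s² + 2.7s + 4.173 = 0.
So ω_n² = 4.173 ⇒ ω_n = 2.043 rad/s, and ζ = 2.7/(2ω_n) = 0.661.

ω_n = 2.04 rad/s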